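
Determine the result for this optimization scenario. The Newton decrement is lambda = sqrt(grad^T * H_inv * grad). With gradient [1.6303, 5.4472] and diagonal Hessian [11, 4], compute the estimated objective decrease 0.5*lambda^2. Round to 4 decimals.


Step 1: H is diagonal, so H^(-1) * g = [0.1482, 1.3618].
Step 2: g^T H^(-1) g = sum_i g_i^2 / H_ii
  = (1.6303)^2/11 + (5.4472)^2/4
  = 0.2416 + 7.418 = 7.6596
Step 3: Objective decrease = 0.5 * g^T H^(-1) g = 3.8298


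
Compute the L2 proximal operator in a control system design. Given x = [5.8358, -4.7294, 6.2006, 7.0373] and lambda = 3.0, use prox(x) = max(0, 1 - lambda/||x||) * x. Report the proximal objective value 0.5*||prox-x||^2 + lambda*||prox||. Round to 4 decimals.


Step 1: Compute ||x||.
||x|| = 12.0164
Step 2: Compute scaling factor.
scale = max(0, 1 - 3.0/12.0164) = 0.7503
Step 3: prox(x) = [4.3788, -3.5487, 4.6526, 5.2804]
||prox(x)|| = 9.0164
Step 4: Proximal objective.
0.5*||prox-x||^2 = 4.5
lambda*||prox|| = 27.0492
Total = 31.5493


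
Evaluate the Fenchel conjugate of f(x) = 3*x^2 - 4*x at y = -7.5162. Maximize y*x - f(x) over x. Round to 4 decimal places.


f*(y) = sup_x {y*x - a*x^2 - b*x} = sup_x {(y-b)*x - a*x^2}
FOC: (y - b) - 2a*x = 0 => x* = (y - b)/(2a)
x* = (-7.5162 + 4)/(2*3) = -0.586
f*(-7.5162) = (y-b)^2/(4a) = (-7.5162 + 4)^2/(4*3)
= 12.3637/12 = 1.0303


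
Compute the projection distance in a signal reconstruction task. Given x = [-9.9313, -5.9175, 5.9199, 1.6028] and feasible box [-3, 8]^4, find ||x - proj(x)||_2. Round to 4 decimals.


Project each component onto [-3, 8].
clip(-9.9313) = -3.0, clip(-5.9175) = -3.0, clip(5.9199) = 5.9199, clip(1.6028) = 1.6028
Projection = [-3.0, -3.0, 5.9199, 1.6028]
Squared diffs: [48.0429, 8.5118, 0.0, 0.0]
Distance = sqrt(56.5547) = 7.5203


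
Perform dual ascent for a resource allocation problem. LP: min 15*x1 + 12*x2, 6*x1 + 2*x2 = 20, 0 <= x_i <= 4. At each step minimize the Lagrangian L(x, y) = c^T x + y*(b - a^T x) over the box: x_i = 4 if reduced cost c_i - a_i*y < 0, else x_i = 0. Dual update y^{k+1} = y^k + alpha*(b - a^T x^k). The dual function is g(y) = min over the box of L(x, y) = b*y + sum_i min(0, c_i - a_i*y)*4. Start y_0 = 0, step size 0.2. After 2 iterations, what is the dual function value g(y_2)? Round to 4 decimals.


Dual ascent for LP: min 15*x1 + 12*x2, 6*x1 + 2*x2 = 20, 0 <= x_i <= 4
Step 1: y^k = 0.0, reduced costs: (15.0, 12.0)
  x^k = (0.0, 0.0), subgradient = b - a^T x = 20.0
  y^{k+1} = 0.0 + 0.2*20.0 = 4.0
Step 2: y^k = 4.0, reduced costs: (-9.0, 4.0)
  x^k = (4.0, 0.0), subgradient = b - a^T x = -4.0
  y^{k+1} = 4.0 + 0.2*-4.0 = 3.2
Dual objective at y_2 = 3.2: reduced costs (-4.2, 5.6), box minimizer x = (4.0, 0.0)
g(y_2) = b*y + (c1 - a1*y)*x1 + (c2 - a2*y)*x2 = 20*3.2 + (-4.2)*4.0 + 5.6*0.0 = 64.0 - 16.8 + 0.0 = 47.2


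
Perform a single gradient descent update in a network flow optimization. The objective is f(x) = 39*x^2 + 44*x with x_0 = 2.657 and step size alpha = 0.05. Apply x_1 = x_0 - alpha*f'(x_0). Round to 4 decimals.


We compute the gradient at x_0 and apply the update.
f'(x) = 78*x + 44
f'(2.657) = 78*2.657 + 44 = 251.246
x_1 = 2.657 - 0.05*251.246 = -9.9053


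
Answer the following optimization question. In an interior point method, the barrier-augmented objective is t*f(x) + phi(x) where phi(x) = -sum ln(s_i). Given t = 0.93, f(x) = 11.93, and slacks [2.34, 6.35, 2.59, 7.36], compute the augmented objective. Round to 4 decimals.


Step 1: Compute log-barrier.
ln values: [0.8502, 1.8485, 0.9517, 1.9961]
phi = -(0.8502 + 1.8485 + 0.9517 + 1.9961) = -5.6463
Step 2: Compute augmented objective.
t*f(x) = 0.93*11.93 = 11.0949
Total = 11.0949 - 5.6463 = 5.4486


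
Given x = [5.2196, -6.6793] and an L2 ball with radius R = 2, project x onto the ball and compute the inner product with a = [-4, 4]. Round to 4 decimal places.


Step 1: Compute ||x|| (intermediates to 6 decimals).
||x|| = sqrt(5.2196^2 + (-6.6793)^2) = 8.476867
Step 2: Project.
Since ||x|| > R, scale = R/||x|| = 2/8.476867 = 0.235936, proj(x) = scale * x
proj(x) = [1.231492, -1.575887]
Step 3: Dot product.
a^T * proj(x) = -4*1.231492 + 4*(-1.575887) = -11.2295


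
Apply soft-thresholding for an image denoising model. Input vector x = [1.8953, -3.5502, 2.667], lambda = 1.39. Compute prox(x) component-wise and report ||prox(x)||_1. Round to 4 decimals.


Soft-thresholding with lambda = 1.39:
prox(1.8953) = sign(1.8953)*max(|1.8953| - 1.39, 0) = 0.5053
prox(-3.5502) = sign(-3.5502)*max(|-3.5502| - 1.39, 0) = -2.1602
prox(2.667) = sign(2.667)*max(|2.667| - 1.39, 0) = 1.277
prox(x) = [0.5053, -2.1602, 1.277]
||prox(x)||_1 = 0.5053 + 2.1602 + 1.277 = 3.9425


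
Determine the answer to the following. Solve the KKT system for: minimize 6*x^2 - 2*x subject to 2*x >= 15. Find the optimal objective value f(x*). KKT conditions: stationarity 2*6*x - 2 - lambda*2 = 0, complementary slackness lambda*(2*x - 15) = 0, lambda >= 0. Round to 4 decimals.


Step 1: Try lambda = 0 (constraint inactive).
x_unc = 2/(2*6) = 0.1667
Check: 2*0.1667 = 0.3334 < 15 -- violated!
Step 2: Constraint must be active: 2*x = 15
x* = 15/2 = 7.5
lambda = (2*6*7.5 - 2)/2 = 44.0
Step 3: Compute optimal value.
f(x*) = 6*7.5^2 - 2*7.5 = 322.5


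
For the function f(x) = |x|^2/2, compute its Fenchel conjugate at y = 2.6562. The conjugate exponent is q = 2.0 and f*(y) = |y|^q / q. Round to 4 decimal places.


The conjugate exponent q satisfies 1/p + 1/q = 1.
p = 2, so q = 2/(2 - 1) = 2.0
|y|^q = 2.6562^2.0 = 7.0554
f*(2.6562) = 7.0554 / 2.0 = 3.5277


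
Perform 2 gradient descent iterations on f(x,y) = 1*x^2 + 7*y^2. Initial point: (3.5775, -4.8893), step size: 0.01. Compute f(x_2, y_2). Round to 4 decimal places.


Gradient descent on f(x,y) = 1*x^2 + 7*y^2.
Starting point: (3.5775, -4.8893), alpha = 0.01
Step 1: grad_x = 2*1*3.5775 = 7.155, grad_y = 2*7*-4.8893 = -68.4502
  x_1 = 3.5775 - 0.01*7.155 = 3.506
  y_1 = -4.8893 - 0.01*-68.4502 = -4.2048
Step 2: grad_x = 2*1*3.506 = 7.0119, grad_y = 2*7*-4.2048 = -58.8672
  x_2 = 3.506 - 0.01*7.0119 = 3.4358
  y_2 = -4.2048 - 0.01*-58.8672 = -3.6161
f(3.4358, -3.6161) = 1*3.4358^2 + 7*(-3.6161)^2 = 103.3395


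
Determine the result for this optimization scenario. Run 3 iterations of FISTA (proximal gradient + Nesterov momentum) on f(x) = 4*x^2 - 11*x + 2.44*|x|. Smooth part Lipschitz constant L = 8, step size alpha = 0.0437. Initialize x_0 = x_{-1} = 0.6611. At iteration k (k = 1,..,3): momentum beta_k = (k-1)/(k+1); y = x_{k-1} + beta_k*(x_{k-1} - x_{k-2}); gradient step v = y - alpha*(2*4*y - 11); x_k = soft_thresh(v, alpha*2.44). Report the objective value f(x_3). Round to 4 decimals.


FISTA on f(x) = 4*x^2 - 11*x + 2.44*|x|
L = 8, alpha = 0.0437
Iteration 1: beta = 0.0, y = 0.6611 + 0.0*(0.6611 - 0.6611) = 0.6611
  grad(y) = -5.7112, v = y - alpha*grad = 0.9107
  prox(v) = soft_thresh(0.9107, 0.1066) = 0.8041
Iteration 2: beta = 0.3333, y = 0.8041 + 0.3333*(0.8041 - 0.6611) = 0.8517
  grad(y) = -4.1864, v = y - alpha*grad = 1.0346
  prox(v) = soft_thresh(1.0346, 0.1066) = 0.928
Iteration 3: beta = 0.5, y = 0.928 + 0.5*(0.928 - 0.8041) = 0.99
  grad(y) = -3.08, v = y - alpha*grad = 1.1246
  prox(v) = soft_thresh(1.1246, 0.1066) = 1.018
f(x_3) = 4*1.018^2 - 11*1.018 + 2.44*|1.018| = -4.5688


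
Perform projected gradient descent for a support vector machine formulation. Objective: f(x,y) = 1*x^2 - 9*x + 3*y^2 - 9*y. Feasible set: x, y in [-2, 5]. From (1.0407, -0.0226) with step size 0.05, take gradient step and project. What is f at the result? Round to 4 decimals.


Step 1: Compute gradient at (1.0407, -0.0226).
grad_x = 2*1*1.0407 - 9 = -6.9186
grad_y = 2*3*-0.0226 - 9 = -9.1356
Step 2: Gradient step.
x_raw = 1.0407 - 0.05*-6.9186 = 1.3866
y_raw = -0.0226 - 0.05*-9.1356 = 0.4342
Step 3: Project onto [-2, 5].
x_proj = clip(1.3866) = 1.3866
y_proj = clip(0.4342) = 0.4342
Step 4: Evaluate f.
f(1.3866, 0.4342) = -13.899


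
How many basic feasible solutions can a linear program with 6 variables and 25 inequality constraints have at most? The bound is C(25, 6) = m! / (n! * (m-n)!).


Each vertex corresponds to some choice of n active constraints out of m, so the number of vertices is at most C(m, n) = m! / (n!(m-n)!).
m = 25, n = 6
Numerator: 25 * 24 * 23 * 22 * 21 * 20
Denominator: 6! = 720
C(25, 6) = 177100


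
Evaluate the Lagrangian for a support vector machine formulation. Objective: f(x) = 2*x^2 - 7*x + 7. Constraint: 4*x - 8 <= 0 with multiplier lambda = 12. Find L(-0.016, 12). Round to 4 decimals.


Step 1: Evaluate f(x).
f(-0.016) = 2*(-0.016)^2 - 7*(-0.016) + 7 = 7.1125
Step 2: Evaluate g(x).
g(-0.016) = 4*-0.016 - 8 = -8.064
Step 3: Compute Lagrangian.
L = 7.1125 + 12*-8.064 = -89.6555


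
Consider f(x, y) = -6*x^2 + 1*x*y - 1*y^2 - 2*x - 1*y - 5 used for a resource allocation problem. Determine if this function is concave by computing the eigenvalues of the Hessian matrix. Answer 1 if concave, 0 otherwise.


The Hessian of f(x,y) = -6*x^2 + 1*x*y - 1*y^2 - 2*x - 1*y - 5 is:
H = [[-12, 1], [1, -2]]
Trace = -12 - 2 = -14
Determinant = -12*-2 - (1)^2 = 23
Discriminant = (-14)^2 - 4*23 = 104.0
Eigenvalues: lambda_1 = -12.099, lambda_2 = -1.901
The function is concave.

1


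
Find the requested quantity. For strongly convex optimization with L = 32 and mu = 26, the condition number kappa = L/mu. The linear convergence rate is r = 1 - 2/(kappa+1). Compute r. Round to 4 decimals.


Step 1: Compute the condition number.
kappa = L/mu = 32/26 = 1.2308
Step 2: Compute the convergence rate.
r = 1 - 2/(kappa + 1) = 1 - 2*mu/(L + mu) = (L - mu)/(L + mu) = 6/58 = 0.1034


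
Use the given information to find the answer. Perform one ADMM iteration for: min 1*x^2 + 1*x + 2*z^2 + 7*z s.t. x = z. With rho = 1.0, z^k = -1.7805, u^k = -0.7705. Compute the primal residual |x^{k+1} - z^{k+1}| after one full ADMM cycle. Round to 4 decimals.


ADMM iteration with rho = 1.0, z^k = -1.7805, u^k = -0.7705
Step 1: x-update.
Minimize 1*x^2 + 1*x + (1.0/2)*(x + 1.7805 - 0.7705)^2
FOC: (2*1 + 1.0)*x = -1 + 1.0*(-1.7805 + 0.7705)
x^{k+1} = -0.67
Step 2: z-update.
Minimize 2*z^2 + 7*z + (1.0/2)*(-0.67 - z - 0.7705)^2
FOC: (2*2 + 1.0)*z = -7 + 1.0*(-0.67 - 0.7705)
z^{k+1} = -1.6881
Step 3: u-update.
u^{k+1} = -0.7705 - 0.67 + 1.6881 = 0.2476
Step 4: Primal residual = |-0.67 + 1.6881| = 1.0181


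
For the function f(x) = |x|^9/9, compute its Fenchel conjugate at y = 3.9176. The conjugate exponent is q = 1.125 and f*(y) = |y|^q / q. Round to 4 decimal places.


The conjugate exponent q satisfies 1/p + 1/q = 1.
p = 9, so q = 9/(9 - 1) = 1.125
|y|^q = 3.9176^1.125 = 4.6467
f*(3.9176) = 4.6467 / 1.125 = 4.1304


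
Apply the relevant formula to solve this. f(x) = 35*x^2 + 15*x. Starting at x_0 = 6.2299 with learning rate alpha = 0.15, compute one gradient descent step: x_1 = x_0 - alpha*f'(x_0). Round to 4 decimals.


We compute the gradient at x_0 and apply the update.
f'(x) = 70*x + 15
f'(6.2299) = 70*6.2299 + 15 = 451.093
x_1 = 6.2299 - 0.15*451.093 = -61.4341


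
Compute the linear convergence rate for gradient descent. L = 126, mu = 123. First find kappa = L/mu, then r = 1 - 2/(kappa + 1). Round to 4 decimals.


Step 1: Compute the condition number.
kappa = L/mu = 126/123 = 1.0244
Step 2: Compute the convergence rate.
r = 1 - 2/(kappa + 1) = 1 - 2*mu/(L + mu) = (L - mu)/(L + mu) = 3/249 = 0.012


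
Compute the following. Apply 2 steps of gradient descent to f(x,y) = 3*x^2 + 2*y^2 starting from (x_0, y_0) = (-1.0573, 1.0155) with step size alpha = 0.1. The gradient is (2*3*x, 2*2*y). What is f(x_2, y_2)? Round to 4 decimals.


Gradient descent on f(x,y) = 3*x^2 + 2*y^2.
Starting point: (-1.0573, 1.0155), alpha = 0.1
Step 1: grad_x = 2*3*-1.0573 = -6.3438, grad_y = 2*2*1.0155 = 4.062
  x_1 = -1.0573 - 0.1*-6.3438 = -0.4229
  y_1 = 1.0155 - 0.1*4.062 = 0.6093
Step 2: grad_x = 2*3*-0.4229 = -2.5375, grad_y = 2*2*0.6093 = 2.4372
  x_2 = -0.4229 - 0.1*-2.5375 = -0.1692
  y_2 = 0.6093 - 0.1*2.4372 = 0.3656
f(-0.1692, 0.3656) = 3*(-0.1692)^2 + 2*0.3656^2 = 0.3532


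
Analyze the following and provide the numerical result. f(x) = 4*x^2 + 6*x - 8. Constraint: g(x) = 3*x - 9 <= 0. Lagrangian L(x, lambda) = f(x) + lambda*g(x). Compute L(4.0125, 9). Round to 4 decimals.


Step 1: Evaluate f(x).
f(4.0125) = 4*4.0125^2 + 6*4.0125 - 8 = 80.4756
Step 2: Evaluate g(x).
g(4.0125) = 3*4.0125 - 9 = 3.0375
Step 3: Compute Lagrangian.
L = 80.4756 + 9*3.0375 = 107.8131


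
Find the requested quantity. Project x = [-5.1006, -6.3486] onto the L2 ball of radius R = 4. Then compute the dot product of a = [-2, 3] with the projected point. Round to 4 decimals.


Step 1: Compute ||x|| (intermediates to 6 decimals).
||x|| = sqrt((-5.1006)^2 + (-6.3486)^2) = 8.143761
Step 2: Project.
Since ||x|| > R, scale = R/||x|| = 4/8.143761 = 0.491174, proj(x) = scale * x
proj(x) = [-2.505282, -3.118267]
Step 3: Dot product.
a^T * proj(x) = -2*(-2.505282) + 3*(-3.118267) = -4.3442


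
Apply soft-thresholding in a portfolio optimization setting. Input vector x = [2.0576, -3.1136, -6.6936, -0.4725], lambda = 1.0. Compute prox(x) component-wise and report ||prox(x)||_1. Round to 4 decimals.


Soft-thresholding with lambda = 1.0:
prox(2.0576) = sign(2.0576)*max(|2.0576| - 1.0, 0) = 1.0576
prox(-3.1136) = sign(-3.1136)*max(|-3.1136| - 1.0, 0) = -2.1136
prox(-6.6936) = sign(-6.6936)*max(|-6.6936| - 1.0, 0) = -5.6936
prox(-0.4725) = sign(-0.4725)*max(|-0.4725| - 1.0, 0) = 0.0
prox(x) = [1.0576, -2.1136, -5.6936, 0.0]
||prox(x)||_1 = 1.0576 + 2.1136 + 5.6936 + 0.0 = 8.8648


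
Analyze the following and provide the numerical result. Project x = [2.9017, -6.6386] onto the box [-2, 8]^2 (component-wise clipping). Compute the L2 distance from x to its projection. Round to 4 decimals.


Project each component onto [-2, 8].
clip(2.9017) = 2.9017, clip(-6.6386) = -2.0
Projection = [2.9017, -2.0]
Squared diffs: [0.0, 21.5166]
Distance = sqrt(21.5166) = 4.6386


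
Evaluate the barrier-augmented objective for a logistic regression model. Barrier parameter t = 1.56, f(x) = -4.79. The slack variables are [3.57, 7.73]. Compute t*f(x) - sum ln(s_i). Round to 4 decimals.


Step 1: Compute log-barrier.
ln values: [1.2726, 2.0451]
phi = -(1.2726 + 2.0451) = -3.3177
Step 2: Compute augmented objective.
t*f(x) = 1.56*-4.79 = -7.4724
Total = -7.4724 - 3.3177 = -10.7901


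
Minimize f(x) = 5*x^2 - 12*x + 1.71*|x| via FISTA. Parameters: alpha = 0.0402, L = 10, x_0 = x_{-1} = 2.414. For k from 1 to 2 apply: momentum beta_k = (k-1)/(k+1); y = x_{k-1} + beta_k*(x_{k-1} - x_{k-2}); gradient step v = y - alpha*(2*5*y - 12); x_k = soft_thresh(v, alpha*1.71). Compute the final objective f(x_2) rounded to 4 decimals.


FISTA on f(x) = 5*x^2 - 12*x + 1.71*|x|
L = 10, alpha = 0.0402
Iteration 1: beta = 0.0, y = 2.414 + 0.0*(2.414 - 2.414) = 2.414
  grad(y) = 12.14, v = y - alpha*grad = 1.926
  prox(v) = soft_thresh(1.926, 0.0687) = 1.8572
Iteration 2: beta = 0.3333, y = 1.8572 + 0.3333*(1.8572 - 2.414) = 1.6716
  grad(y) = 4.7164, v = y - alpha*grad = 1.482
  prox(v) = soft_thresh(1.482, 0.0687) = 1.4133
f(x_2) = 5*1.4133^2 - 12*1.4133 + 1.71*|1.4133| = -4.5558


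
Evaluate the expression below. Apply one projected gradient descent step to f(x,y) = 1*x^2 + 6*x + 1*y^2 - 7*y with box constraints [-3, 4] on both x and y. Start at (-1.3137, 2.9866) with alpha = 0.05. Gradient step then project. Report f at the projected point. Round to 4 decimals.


Step 1: Compute gradient at (-1.3137, 2.9866).
grad_x = 2*1*-1.3137 + 6 = 3.3726
grad_y = 2*1*2.9866 - 7 = -1.0268
Step 2: Gradient step.
x_raw = -1.3137 - 0.05*3.3726 = -1.4823
y_raw = 2.9866 - 0.05*-1.0268 = 3.0379
Step 3: Project onto [-3, 4].
x_proj = clip(-1.4823) = -1.4823
y_proj = clip(3.0379) = 3.0379
Step 4: Evaluate f.
f(-1.4823, 3.0379) = -18.7332


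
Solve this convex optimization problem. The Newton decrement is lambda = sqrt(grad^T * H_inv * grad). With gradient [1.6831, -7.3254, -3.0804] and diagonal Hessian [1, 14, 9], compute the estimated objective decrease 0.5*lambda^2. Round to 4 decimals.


Step 1: H is diagonal, so H^(-1) * g = [1.6831, -0.5232, -0.3423].
Step 2: g^T H^(-1) g = sum_i g_i^2 / H_ii
  = (1.6831)^2/1 + (-7.3254)^2/14 + (-3.0804)^2/9
  = 2.8328 + 3.833 + 1.0543 = 7.7201
Step 3: Objective decrease = 0.5 * g^T H^(-1) g = 3.8601


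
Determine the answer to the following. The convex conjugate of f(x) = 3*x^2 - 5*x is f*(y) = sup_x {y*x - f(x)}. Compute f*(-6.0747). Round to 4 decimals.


f*(y) = sup_x {y*x - a*x^2 - b*x} = sup_x {(y-b)*x - a*x^2}
FOC: (y - b) - 2a*x = 0 => x* = (y - b)/(2a)
x* = (-6.0747 + 5)/(2*3) = -0.1791
f*(-6.0747) = (y-b)^2/(4a) = (-6.0747 + 5)^2/(4*3)
= 1.155/12 = 0.0962


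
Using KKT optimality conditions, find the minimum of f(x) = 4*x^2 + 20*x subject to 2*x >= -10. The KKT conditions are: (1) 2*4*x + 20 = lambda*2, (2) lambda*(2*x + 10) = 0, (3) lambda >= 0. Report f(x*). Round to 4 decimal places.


Step 1: Try lambda = 0 (constraint inactive).
Stationarity: 2*4*x + 20 = 0
x* = -20/(2*4) = -2.5
Check constraint: 2*-2.5 = -5.0 >= -10 -- satisfied.
Step 2: Compute optimal value.
f(x*) = 4*(-2.5)^2 + 20*(-2.5) = -25.0


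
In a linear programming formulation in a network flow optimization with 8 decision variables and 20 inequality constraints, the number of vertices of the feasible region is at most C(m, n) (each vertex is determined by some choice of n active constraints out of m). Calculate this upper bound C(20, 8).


Each vertex corresponds to some choice of n active constraints out of m, so the number of vertices is at most C(m, n) = m! / (n!(m-n)!).
m = 20, n = 8
Numerator: 20 * 19 * 18 * 17 * 16 * 15 * 14 * 13
Denominator: 8! = 40320
C(20, 8) = 125970


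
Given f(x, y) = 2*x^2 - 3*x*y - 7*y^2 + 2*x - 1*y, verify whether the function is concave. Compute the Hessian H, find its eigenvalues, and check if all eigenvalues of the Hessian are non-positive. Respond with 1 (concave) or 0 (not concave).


The Hessian of f(x,y) = 2*x^2 - 3*x*y - 7*y^2 + 2*x - 1*y is:
H = [[4, -3], [-3, -14]]
Trace = 4 - 14 = -10
Determinant = 4*-14 - (-3)^2 = -65
Discriminant = (-10)^2 - 4*-65 = 360.0
Eigenvalues: lambda_1 = -14.4868, lambda_2 = 4.4868
The function is not concave.

0


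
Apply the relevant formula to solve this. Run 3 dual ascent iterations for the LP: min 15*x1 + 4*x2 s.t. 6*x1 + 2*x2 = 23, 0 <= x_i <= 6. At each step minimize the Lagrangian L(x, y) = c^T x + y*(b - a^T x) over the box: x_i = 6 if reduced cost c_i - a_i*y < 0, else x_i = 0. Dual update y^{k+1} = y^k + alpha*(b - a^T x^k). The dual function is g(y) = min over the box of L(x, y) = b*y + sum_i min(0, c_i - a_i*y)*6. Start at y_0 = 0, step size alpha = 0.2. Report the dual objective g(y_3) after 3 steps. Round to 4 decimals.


Dual ascent for LP: min 15*x1 + 4*x2, 6*x1 + 2*x2 = 23, 0 <= x_i <= 6
Step 1: y^k = 0.0, reduced costs: (15.0, 4.0)
  x^k = (0.0, 0.0), subgradient = b - a^T x = 23.0
  y^{k+1} = 0.0 + 0.2*23.0 = 4.6
Step 2: y^k = 4.6, reduced costs: (-12.6, -5.2)
  x^k = (6.0, 6.0), subgradient = b - a^T x = -25.0
  y^{k+1} = 4.6 + 0.2*-25.0 = -0.4
Step 3: y^k = -0.4, reduced costs: (17.4, 4.8)
  x^k = (0.0, 0.0), subgradient = b - a^T x = 23.0
  y^{k+1} = -0.4 + 0.2*23.0 = 4.2
Dual objective at y_3 = 4.2: reduced costs (-10.2, -4.4), box minimizer x = (6.0, 6.0)
g(y_3) = b*y + (c1 - a1*y)*x1 + (c2 - a2*y)*x2 = 23*4.2 + (-10.2)*6.0 + (-4.4)*6.0 = 96.6 - 61.2 - 26.4 = 9.0


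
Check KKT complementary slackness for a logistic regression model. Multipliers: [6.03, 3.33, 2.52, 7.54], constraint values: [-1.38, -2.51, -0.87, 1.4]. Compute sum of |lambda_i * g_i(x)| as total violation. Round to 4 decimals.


KKT complementary slackness check:
lambda_1 * g_1 = 6.03 * -1.38 = -8.3214
lambda_2 * g_2 = 3.33 * -2.51 = -8.3583
lambda_3 * g_3 = 2.52 * -0.87 = -2.1924
lambda_4 * g_4 = 7.54 * 1.4 = 10.556
Total violation = 8.3214 + 8.3583 + 2.1924 + 10.556 = 29.4281


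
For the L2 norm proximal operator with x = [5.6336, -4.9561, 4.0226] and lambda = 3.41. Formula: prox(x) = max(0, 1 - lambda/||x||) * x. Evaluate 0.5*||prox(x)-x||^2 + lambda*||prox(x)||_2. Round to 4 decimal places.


Step 1: Compute ||x||.
||x|| = 8.5136
Step 2: Compute scaling factor.
scale = max(0, 1 - 3.41/8.5136) = 0.5995
Step 3: prox(x) = [3.3771, -2.971, 2.4114]
||prox(x)|| = 5.1036
Step 4: Proximal objective.
0.5*||prox-x||^2 = 5.8141
lambda*||prox|| = 17.4033
Total = 23.2174


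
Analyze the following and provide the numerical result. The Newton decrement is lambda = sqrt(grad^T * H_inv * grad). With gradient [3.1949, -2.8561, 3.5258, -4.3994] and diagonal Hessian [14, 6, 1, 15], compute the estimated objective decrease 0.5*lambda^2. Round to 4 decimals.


Step 1: H is diagonal, so H^(-1) * g = [0.2282, -0.476, 3.5258, -0.2933].
Step 2: g^T H^(-1) g = sum_i g_i^2 / H_ii
  = (3.1949)^2/14 + (-2.8561)^2/6 + (3.5258)^2/1 + (-4.3994)^2/15
  = 0.7291 + 1.3596 + 12.4313 + 1.2903 = 15.8102
Step 3: Objective decrease = 0.5 * g^T H^(-1) g = 7.9051


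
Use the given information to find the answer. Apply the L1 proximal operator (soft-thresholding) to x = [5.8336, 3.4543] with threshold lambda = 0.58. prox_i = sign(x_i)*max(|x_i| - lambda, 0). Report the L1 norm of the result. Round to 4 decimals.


Soft-thresholding with lambda = 0.58:
prox(5.8336) = sign(5.8336)*max(|5.8336| - 0.58, 0) = 5.2536
prox(3.4543) = sign(3.4543)*max(|3.4543| - 0.58, 0) = 2.8743
prox(x) = [5.2536, 2.8743]
||prox(x)||_1 = 5.2536 + 2.8743 = 8.1279


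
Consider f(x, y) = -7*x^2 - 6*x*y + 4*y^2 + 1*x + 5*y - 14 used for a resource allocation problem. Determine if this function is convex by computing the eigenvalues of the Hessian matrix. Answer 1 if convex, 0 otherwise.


The Hessian of f(x,y) = -7*x^2 - 6*x*y + 4*y^2 + 1*x + 5*y - 14 is:
H = [[-14, -6], [-6, 8]]
Trace = -14 + 8 = -6
Determinant = -14*8 - (-6)^2 = -148
Discriminant = (-6)^2 - 4*-148 = 628.0
Eigenvalues: lambda_1 = -15.53, lambda_2 = 9.53
The function is not convex.

0


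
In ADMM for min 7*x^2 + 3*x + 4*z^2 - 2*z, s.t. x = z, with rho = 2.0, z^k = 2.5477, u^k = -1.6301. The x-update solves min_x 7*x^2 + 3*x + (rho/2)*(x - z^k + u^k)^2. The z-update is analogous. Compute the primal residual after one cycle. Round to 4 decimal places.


ADMM iteration with rho = 2.0, z^k = 2.5477, u^k = -1.6301
Step 1: x-update.
Minimize 7*x^2 + 3*x + (2.0/2)*(x - 2.5477 - 1.6301)^2
FOC: (2*7 + 2.0)*x = -3 + 2.0*(2.5477 + 1.6301)
x^{k+1} = 0.3347
Step 2: z-update.
Minimize 4*z^2 - 2*z + (2.0/2)*(0.3347 - z - 1.6301)^2
FOC: (2*4 + 2.0)*z = 2 + 2.0*(0.3347 - 1.6301)
z^{k+1} = -0.0591
Step 3: u-update.
u^{k+1} = -1.6301 + 0.3347 + 0.0591 = -1.2363
Step 4: Primal residual = |0.3347 + 0.0591| = 0.3938


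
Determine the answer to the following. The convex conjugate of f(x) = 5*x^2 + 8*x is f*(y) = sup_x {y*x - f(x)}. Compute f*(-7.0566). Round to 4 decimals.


f*(y) = sup_x {y*x - a*x^2 - b*x} = sup_x {(y-b)*x - a*x^2}
FOC: (y - b) - 2a*x = 0 => x* = (y - b)/(2a)
x* = (-7.0566 - 8)/(2*5) = -1.5057
f*(-7.0566) = (y-b)^2/(4a) = (-7.0566 - 8)^2/(4*5)
= 226.7012/20 = 11.3351


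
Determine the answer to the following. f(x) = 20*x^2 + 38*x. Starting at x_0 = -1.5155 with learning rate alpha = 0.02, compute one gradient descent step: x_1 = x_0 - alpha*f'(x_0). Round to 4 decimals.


We compute the gradient at x_0 and apply the update.
f'(x) = 40*x + 38
f'(-1.5155) = 40*-1.5155 + 38 = -22.62
x_1 = -1.5155 - 0.02*-22.62 = -1.0631


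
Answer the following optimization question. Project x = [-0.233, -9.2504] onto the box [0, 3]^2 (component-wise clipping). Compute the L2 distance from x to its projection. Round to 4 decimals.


Project each component onto [0, 3].
clip(-0.233) = 0.0, clip(-9.2504) = 0.0
Projection = [0.0, 0.0]
Squared diffs: [0.0543, 85.5699]
Distance = sqrt(85.6242) = 9.2533


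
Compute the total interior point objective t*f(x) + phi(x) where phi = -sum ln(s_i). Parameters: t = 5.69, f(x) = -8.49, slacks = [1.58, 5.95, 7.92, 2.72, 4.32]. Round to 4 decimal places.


Step 1: Compute log-barrier.
ln values: [0.4574, 1.7834, 2.0694, 1.0006, 1.4633]
phi = -(0.4574 + 1.7834 + 2.0694 + 1.0006 + 1.4633) = -6.7741
Step 2: Compute augmented objective.
t*f(x) = 5.69*-8.49 = -48.3081
Total = -48.3081 - 6.7741 = -55.0822


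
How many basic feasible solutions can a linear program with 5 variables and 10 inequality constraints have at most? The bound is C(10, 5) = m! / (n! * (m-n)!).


Each vertex corresponds to some choice of n active constraints out of m, so the number of vertices is at most C(m, n) = m! / (n!(m-n)!).
m = 10, n = 5
Numerator: 10 * 9 * 8 * 7 * 6
Denominator: 5! = 120
C(10, 5) = 252


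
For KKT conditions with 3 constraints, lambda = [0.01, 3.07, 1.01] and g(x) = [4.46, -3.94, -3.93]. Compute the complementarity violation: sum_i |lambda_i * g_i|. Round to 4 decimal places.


KKT complementary slackness check:
lambda_1 * g_1 = 0.01 * 4.46 = 0.0446
lambda_2 * g_2 = 3.07 * -3.94 = -12.0958
lambda_3 * g_3 = 1.01 * -3.93 = -3.9693
Total violation = 0.0446 + 12.0958 + 3.9693 = 16.1097


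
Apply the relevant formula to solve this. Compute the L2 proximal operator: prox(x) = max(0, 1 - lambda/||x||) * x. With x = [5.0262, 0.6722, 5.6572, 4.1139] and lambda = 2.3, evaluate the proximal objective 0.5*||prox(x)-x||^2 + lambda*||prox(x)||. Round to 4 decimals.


Step 1: Compute ||x||.
||x|| = 8.6396
Step 2: Compute scaling factor.
scale = max(0, 1 - 2.3/8.6396) = 0.7338
Step 3: prox(x) = [3.6881, 0.4932, 4.1512, 3.0187]
||prox(x)|| = 6.3396
Step 4: Proximal objective.
0.5*||prox-x||^2 = 2.645
lambda*||prox|| = 14.5811
Total = 17.2261


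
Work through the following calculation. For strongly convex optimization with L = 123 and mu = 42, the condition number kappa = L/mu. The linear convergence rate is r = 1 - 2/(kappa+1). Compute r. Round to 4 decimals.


Step 1: Compute the condition number.
kappa = L/mu = 123/42 = 2.9286
Step 2: Compute the convergence rate.
r = 1 - 2/(kappa + 1) = 1 - 2*mu/(L + mu) = (L - mu)/(L + mu) = 81/165 = 0.4909


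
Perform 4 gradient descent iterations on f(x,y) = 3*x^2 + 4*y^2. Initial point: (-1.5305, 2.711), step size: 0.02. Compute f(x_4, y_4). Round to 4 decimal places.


Gradient descent on f(x,y) = 3*x^2 + 4*y^2.
Starting point: (-1.5305, 2.711), alpha = 0.02
Step 1: grad_x = 2*3*-1.5305 = -9.183, grad_y = 2*4*2.711 = 21.688
  x_1 = -1.5305 - 0.02*-9.183 = -1.3468
  y_1 = 2.711 - 0.02*21.688 = 2.2772
Step 2: grad_x = 2*3*-1.3468 = -8.081, grad_y = 2*4*2.2772 = 18.2179
  x_2 = -1.3468 - 0.02*-8.081 = -1.1852
  y_2 = 2.2772 - 0.02*18.2179 = 1.9129
Step 3: grad_x = 2*3*-1.1852 = -7.1113, grad_y = 2*4*1.9129 = 15.3031
  x_3 = -1.1852 - 0.02*-7.1113 = -1.043
  y_3 = 1.9129 - 0.02*15.3031 = 1.6068
Step 4: grad_x = 2*3*-1.043 = -6.258, grad_y = 2*4*1.6068 = 12.8546
  x_4 = -1.043 - 0.02*-6.258 = -0.9178
  y_4 = 1.6068 - 0.02*12.8546 = 1.3497
f(-0.9178, 1.3497) = 3*(-0.9178)^2 + 4*1.3497^2 = 9.8143


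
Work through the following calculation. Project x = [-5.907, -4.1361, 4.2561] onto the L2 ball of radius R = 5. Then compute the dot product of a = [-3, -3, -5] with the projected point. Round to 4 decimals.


Step 1: Compute ||x|| (intermediates to 6 decimals).
||x|| = sqrt((-5.907)^2 + (-4.1361)^2 + 4.2561^2) = 8.373432
Step 2: Project.
Since ||x|| > R, scale = R/||x|| = 5/8.373432 = 0.597127, proj(x) = scale * x
proj(x) = [-3.527229, -2.469777, 2.541432]
Step 3: Dot product.
a^T * proj(x) = -3*(-3.527229) - 3*(-2.469777) - 5*2.541432 = 5.2839


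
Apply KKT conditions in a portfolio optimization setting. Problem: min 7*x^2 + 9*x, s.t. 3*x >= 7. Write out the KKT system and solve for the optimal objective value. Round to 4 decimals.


Step 1: Try lambda = 0 (constraint inactive).
x_unc = -9/(2*7) = -0.6429
Check: 3*-0.6429 = -1.9287 < 7 -- violated!
Step 2: Constraint must be active: 3*x = 7
x* = 7/3 = 2.3333 (rounded; the exact value 7/3 is used below)
lambda = (2*7*(7/3) + 9)/3 = 13.8889
Step 3: Compute optimal value.
f(x*) = 7*(7/3)^2 + 9*(7/3) = 59.1111


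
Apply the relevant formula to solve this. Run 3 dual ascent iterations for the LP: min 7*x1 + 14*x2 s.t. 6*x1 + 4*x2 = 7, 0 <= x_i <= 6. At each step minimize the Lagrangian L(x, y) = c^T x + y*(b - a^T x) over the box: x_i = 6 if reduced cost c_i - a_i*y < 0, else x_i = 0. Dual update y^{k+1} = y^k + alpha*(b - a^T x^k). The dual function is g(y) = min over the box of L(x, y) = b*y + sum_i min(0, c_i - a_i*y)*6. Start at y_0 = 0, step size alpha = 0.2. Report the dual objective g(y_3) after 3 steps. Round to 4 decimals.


Dual ascent for LP: min 7*x1 + 14*x2, 6*x1 + 4*x2 = 7, 0 <= x_i <= 6
Step 1: y^k = 0.0, reduced costs: (7.0, 14.0)
  x^k = (0.0, 0.0), subgradient = b - a^T x = 7.0
  y^{k+1} = 0.0 + 0.2*7.0 = 1.4
Step 2: y^k = 1.4, reduced costs: (-1.4, 8.4)
  x^k = (6.0, 0.0), subgradient = b - a^T x = -29.0
  y^{k+1} = 1.4 + 0.2*-29.0 = -4.4
Step 3: y^k = -4.4, reduced costs: (33.4, 31.6)
  x^k = (0.0, 0.0), subgradient = b - a^T x = 7.0
  y^{k+1} = -4.4 + 0.2*7.0 = -3.0
Dual objective at y_3 = -3.0: reduced costs (25.0, 26.0), box minimizer x = (0.0, 0.0)
g(y_3) = b*y + (c1 - a1*y)*x1 + (c2 - a2*y)*x2 = 7*(-3.0) + 25.0*0.0 + 26.0*0.0 = -21.0 + 0.0 + 0.0 = -21.0


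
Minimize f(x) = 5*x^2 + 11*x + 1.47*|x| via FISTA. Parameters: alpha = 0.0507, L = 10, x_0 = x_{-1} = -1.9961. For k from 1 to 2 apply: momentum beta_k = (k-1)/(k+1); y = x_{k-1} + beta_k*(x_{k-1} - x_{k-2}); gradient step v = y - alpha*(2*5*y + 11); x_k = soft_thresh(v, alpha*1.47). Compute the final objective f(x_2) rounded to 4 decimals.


FISTA on f(x) = 5*x^2 + 11*x + 1.47*|x|
L = 10, alpha = 0.0507
Iteration 1: beta = 0.0, y = -1.9961 + 0.0*(-1.9961 + 1.9961) = -1.9961
  grad(y) = -8.961, v = y - alpha*grad = -1.5418
  prox(v) = soft_thresh(-1.5418, 0.0745) = -1.4672
Iteration 2: beta = 0.3333, y = -1.4672 + 0.3333*(-1.4672 + 1.9961) = -1.291
  grad(y) = -1.9096, v = y - alpha*grad = -1.1941
  prox(v) = soft_thresh(-1.1941, 0.0745) = -1.1196
f(x_2) = 5*(-1.1196)^2 + 11*(-1.1196) + 1.47*|-1.1196| = -4.4022


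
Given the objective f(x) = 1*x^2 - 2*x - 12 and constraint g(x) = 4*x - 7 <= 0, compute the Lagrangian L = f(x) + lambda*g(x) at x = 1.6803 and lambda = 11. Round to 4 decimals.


Step 1: Evaluate f(x).
f(1.6803) = 1*1.6803^2 - 2*1.6803 - 12 = -12.5372
Step 2: Evaluate g(x).
g(1.6803) = 4*1.6803 - 7 = -0.2788
Step 3: Compute Lagrangian.
L = -12.5372 + 11*-0.2788 = -15.604


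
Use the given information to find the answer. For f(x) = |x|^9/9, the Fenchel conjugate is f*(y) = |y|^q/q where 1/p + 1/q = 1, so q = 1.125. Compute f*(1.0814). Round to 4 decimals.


The conjugate exponent q satisfies 1/p + 1/q = 1.
p = 9, so q = 9/(9 - 1) = 1.125
|y|^q = 1.0814^1.125 = 1.092
f*(1.0814) = 1.092 / 1.125 = 0.9707


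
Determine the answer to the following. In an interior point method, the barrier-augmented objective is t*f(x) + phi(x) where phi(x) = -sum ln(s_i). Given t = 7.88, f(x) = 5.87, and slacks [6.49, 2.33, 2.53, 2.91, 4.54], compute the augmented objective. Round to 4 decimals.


Step 1: Compute log-barrier.
ln values: [1.8703, 0.8459, 0.9282, 1.0682, 1.5129]
phi = -(1.8703 + 0.8459 + 0.9282 + 1.0682 + 1.5129) = -6.2254
Step 2: Compute augmented objective.
t*f(x) = 7.88*5.87 = 46.2556
Total = 46.2556 - 6.2254 = 40.0302


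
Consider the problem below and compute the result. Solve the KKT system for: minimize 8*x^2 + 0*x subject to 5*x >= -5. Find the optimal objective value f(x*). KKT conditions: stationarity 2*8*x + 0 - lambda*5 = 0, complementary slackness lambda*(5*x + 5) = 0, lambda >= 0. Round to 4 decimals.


Step 1: Try lambda = 0 (constraint inactive).
Stationarity: 2*8*x + 0 = 0
x* = 0/(2*8) = 0.0
Check constraint: 5*0.0 = 0.0 >= -5 -- satisfied.
Step 2: Compute optimal value.
f(x*) = 8*0.0^2 + 0*0.0 = 0.0


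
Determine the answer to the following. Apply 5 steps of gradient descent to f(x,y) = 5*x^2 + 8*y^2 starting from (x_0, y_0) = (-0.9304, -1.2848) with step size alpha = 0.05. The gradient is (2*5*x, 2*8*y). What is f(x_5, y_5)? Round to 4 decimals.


Gradient descent on f(x,y) = 5*x^2 + 8*y^2.
Starting point: (-0.9304, -1.2848), alpha = 0.05
Step 1: grad_x = 2*5*-0.9304 = -9.304, grad_y = 2*8*-1.2848 = -20.5568
  x_1 = -0.9304 - 0.05*-9.304 = -0.4652
  y_1 = -1.2848 - 0.05*-20.5568 = -0.257
Step 2: grad_x = 2*5*-0.4652 = -4.652, grad_y = 2*8*-0.257 = -4.1114
  x_2 = -0.4652 - 0.05*-4.652 = -0.2326
  y_2 = -0.257 - 0.05*-4.1114 = -0.0514
Step 3: grad_x = 2*5*-0.2326 = -2.326, grad_y = 2*8*-0.0514 = -0.8223
  x_3 = -0.2326 - 0.05*-2.326 = -0.1163
  y_3 = -0.0514 - 0.05*-0.8223 = -0.0103
Step 4: grad_x = 2*5*-0.1163 = -1.163, grad_y = 2*8*-0.0103 = -0.1645
  x_4 = -0.1163 - 0.05*-1.163 = -0.0582
  y_4 = -0.0103 - 0.05*-0.1645 = -0.0021
Step 5: grad_x = 2*5*-0.0582 = -0.5815, grad_y = 2*8*-0.0021 = -0.0329
  x_5 = -0.0582 - 0.05*-0.5815 = -0.0291
  y_5 = -0.0021 - 0.05*-0.0329 = -0.0004
f(-0.0291, -0.0004) = 5*(-0.0291)^2 + 8*(-0.0004)^2 = 0.0042


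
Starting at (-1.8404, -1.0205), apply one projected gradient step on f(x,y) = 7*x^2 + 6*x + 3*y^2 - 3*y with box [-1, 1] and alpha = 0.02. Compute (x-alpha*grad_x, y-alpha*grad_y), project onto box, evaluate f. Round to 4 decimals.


Step 1: Compute gradient at (-1.8404, -1.0205).
grad_x = 2*7*-1.8404 + 6 = -19.7656
grad_y = 2*3*-1.0205 - 3 = -9.123
Step 2: Gradient step.
x_raw = -1.8404 - 0.02*-19.7656 = -1.4451
y_raw = -1.0205 - 0.02*-9.123 = -0.838
Step 3: Project onto [-1, 1].
x_proj = clip(-1.4451) = -1.0
y_proj = clip(-0.838) = -0.838
Step 4: Evaluate f.
f(-1.0, -0.838) = 5.6211


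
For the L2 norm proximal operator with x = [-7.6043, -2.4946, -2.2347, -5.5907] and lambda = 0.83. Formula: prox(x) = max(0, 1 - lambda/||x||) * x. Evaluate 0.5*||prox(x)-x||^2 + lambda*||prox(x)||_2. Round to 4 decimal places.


Step 1: Compute ||x||.
||x|| = 10.0149
Step 2: Compute scaling factor.
scale = max(0, 1 - 0.83/10.0149) = 0.9171
Step 3: prox(x) = [-6.9741, -2.2879, -2.0495, -5.1274]
||prox(x)|| = 9.1849
Step 4: Proximal objective.
0.5*||prox-x||^2 = 0.3445
lambda*||prox|| = 7.6235
Total = 7.9679


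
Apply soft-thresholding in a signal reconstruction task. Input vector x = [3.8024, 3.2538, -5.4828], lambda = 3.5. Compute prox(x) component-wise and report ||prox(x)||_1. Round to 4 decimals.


Soft-thresholding with lambda = 3.5:
prox(3.8024) = sign(3.8024)*max(|3.8024| - 3.5, 0) = 0.3024
prox(3.2538) = sign(3.2538)*max(|3.2538| - 3.5, 0) = 0.0
prox(-5.4828) = sign(-5.4828)*max(|-5.4828| - 3.5, 0) = -1.9828
prox(x) = [0.3024, 0.0, -1.9828]
||prox(x)||_1 = 0.3024 + 0.0 + 1.9828 = 2.2852


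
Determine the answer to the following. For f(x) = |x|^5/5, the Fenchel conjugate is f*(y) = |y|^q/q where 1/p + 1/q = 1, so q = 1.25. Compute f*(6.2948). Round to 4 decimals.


The conjugate exponent q satisfies 1/p + 1/q = 1.
p = 5, so q = 5/(5 - 1) = 1.25
|y|^q = 6.2948^1.25 = 9.9707
f*(6.2948) = 9.9707 / 1.25 = 7.9766


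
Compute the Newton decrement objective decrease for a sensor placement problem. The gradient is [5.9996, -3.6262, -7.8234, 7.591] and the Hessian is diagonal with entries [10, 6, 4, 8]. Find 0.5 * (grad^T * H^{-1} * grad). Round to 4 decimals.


Step 1: H is diagonal, so H^(-1) * g = [0.6, -0.6044, -1.9559, 0.9489].
Step 2: g^T H^(-1) g = sum_i g_i^2 / H_ii
  = (5.9996)^2/10 + (-3.6262)^2/6 + (-7.8234)^2/4 + (7.591)^2/8
  = 3.5995 + 2.1916 + 15.3014 + 7.2029 = 28.2954
Step 3: Objective decrease = 0.5 * g^T H^(-1) g = 14.1477


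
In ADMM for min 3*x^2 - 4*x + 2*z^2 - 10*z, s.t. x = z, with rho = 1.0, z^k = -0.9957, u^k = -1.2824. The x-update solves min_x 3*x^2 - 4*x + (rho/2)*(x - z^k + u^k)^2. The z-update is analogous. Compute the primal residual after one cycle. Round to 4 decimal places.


ADMM iteration with rho = 1.0, z^k = -0.9957, u^k = -1.2824
Step 1: x-update.
Minimize 3*x^2 - 4*x + (1.0/2)*(x + 0.9957 - 1.2824)^2
FOC: (2*3 + 1.0)*x = 4 + 1.0*(-0.9957 + 1.2824)
x^{k+1} = 0.6124
Step 2: z-update.
Minimize 2*z^2 - 10*z + (1.0/2)*(0.6124 - z - 1.2824)^2
FOC: (2*2 + 1.0)*z = 10 + 1.0*(0.6124 - 1.2824)
z^{k+1} = 1.866
Step 3: u-update.
u^{k+1} = -1.2824 + 0.6124 - 1.866 = -2.536
Step 4: Primal residual = |0.6124 - 1.866| = 1.2536


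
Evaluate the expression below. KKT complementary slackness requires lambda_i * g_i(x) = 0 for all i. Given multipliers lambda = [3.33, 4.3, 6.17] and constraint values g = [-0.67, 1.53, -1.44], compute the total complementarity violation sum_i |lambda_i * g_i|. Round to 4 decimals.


KKT complementary slackness check:
lambda_1 * g_1 = 3.33 * -0.67 = -2.2311
lambda_2 * g_2 = 4.3 * 1.53 = 6.579
lambda_3 * g_3 = 6.17 * -1.44 = -8.8848
Total violation = 2.2311 + 6.579 + 8.8848 = 17.6949


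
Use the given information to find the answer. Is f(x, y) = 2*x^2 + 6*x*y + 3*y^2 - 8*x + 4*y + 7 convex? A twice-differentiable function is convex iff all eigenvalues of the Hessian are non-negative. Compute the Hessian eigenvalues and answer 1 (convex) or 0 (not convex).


The Hessian of f(x,y) = 2*x^2 + 6*x*y + 3*y^2 - 8*x + 4*y + 7 is:
H = [[4, 6], [6, 6]]
Trace = 4 + 6 = 10
Determinant = 4*6 - (6)^2 = -12
Discriminant = (10)^2 - 4*-12 = 148.0
Eigenvalues: lambda_1 = -1.0828, lambda_2 = 11.0828
The function is not convex.

0


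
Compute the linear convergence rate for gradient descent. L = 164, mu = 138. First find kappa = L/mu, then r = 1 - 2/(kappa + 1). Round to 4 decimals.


Step 1: Compute the condition number.
kappa = L/mu = 164/138 = 1.1884
Step 2: Compute the convergence rate.
r = 1 - 2/(kappa + 1) = 1 - 2*mu/(L + mu) = (L - mu)/(L + mu) = 26/302 = 0.0861


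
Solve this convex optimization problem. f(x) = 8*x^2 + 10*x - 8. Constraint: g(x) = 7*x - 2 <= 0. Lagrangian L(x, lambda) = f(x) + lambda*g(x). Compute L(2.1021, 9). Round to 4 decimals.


Step 1: Evaluate f(x).
f(2.1021) = 8*2.1021^2 + 10*2.1021 - 8 = 48.3716
Step 2: Evaluate g(x).
g(2.1021) = 7*2.1021 - 2 = 12.7147
Step 3: Compute Lagrangian.
L = 48.3716 + 9*12.7147 = 162.8039


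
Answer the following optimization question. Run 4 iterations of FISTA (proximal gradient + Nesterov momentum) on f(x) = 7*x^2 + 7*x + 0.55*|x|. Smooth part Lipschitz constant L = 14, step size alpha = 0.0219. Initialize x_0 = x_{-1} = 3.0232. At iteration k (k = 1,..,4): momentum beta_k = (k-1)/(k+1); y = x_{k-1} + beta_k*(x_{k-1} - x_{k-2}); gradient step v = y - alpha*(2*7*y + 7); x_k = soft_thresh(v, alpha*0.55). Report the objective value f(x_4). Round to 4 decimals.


FISTA on f(x) = 7*x^2 + 7*x + 0.55*|x|
L = 14, alpha = 0.0219
Iteration 1: beta = 0.0, y = 3.0232 + 0.0*(3.0232 - 3.0232) = 3.0232
  grad(y) = 49.3248, v = y - alpha*grad = 1.943
  prox(v) = soft_thresh(1.943, 0.012) = 1.9309
Iteration 2: beta = 0.3333, y = 1.9309 + 0.3333*(1.9309 - 3.0232) = 1.5669
  grad(y) = 28.936, v = y - alpha*grad = 0.9332
  prox(v) = soft_thresh(0.9332, 0.012) = 0.9211
Iteration 3: beta = 0.5, y = 0.9211 + 0.5*(0.9211 - 1.9309) = 0.4162
  grad(y) = 12.8268, v = y - alpha*grad = 0.1353
  prox(v) = soft_thresh(0.1353, 0.012) = 0.1232
Iteration 4: beta = 0.6, y = 0.1232 + 0.6*(0.1232 - 0.9211) = -0.3555
  grad(y) = 2.0234, v = y - alpha*grad = -0.3998
  prox(v) = soft_thresh(-0.3998, 0.012) = -0.3877
f(x_4) = 7*(-0.3877)^2 + 7*(-0.3877) + 0.55*|-0.3877| = -1.4485


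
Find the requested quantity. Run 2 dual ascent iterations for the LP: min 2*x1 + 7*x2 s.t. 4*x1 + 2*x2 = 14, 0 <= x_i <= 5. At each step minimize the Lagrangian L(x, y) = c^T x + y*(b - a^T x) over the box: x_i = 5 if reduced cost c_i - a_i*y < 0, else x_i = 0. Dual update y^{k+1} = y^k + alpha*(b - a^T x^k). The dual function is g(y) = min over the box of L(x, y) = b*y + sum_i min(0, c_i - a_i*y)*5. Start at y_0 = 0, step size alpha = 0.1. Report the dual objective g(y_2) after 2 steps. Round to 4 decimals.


Dual ascent for LP: min 2*x1 + 7*x2, 4*x1 + 2*x2 = 14, 0 <= x_i <= 5
Step 1: y^k = 0.0, reduced costs: (2.0, 7.0)
  x^k = (0.0, 0.0), subgradient = b - a^T x = 14.0
  y^{k+1} = 0.0 + 0.1*14.0 = 1.4
Step 2: y^k = 1.4, reduced costs: (-3.6, 4.2)
  x^k = (5.0, 0.0), subgradient = b - a^T x = -6.0
  y^{k+1} = 1.4 + 0.1*-6.0 = 0.8
Dual objective at y_2 = 0.8: reduced costs (-1.2, 5.4), box minimizer x = (5.0, 0.0)
g(y_2) = b*y + (c1 - a1*y)*x1 + (c2 - a2*y)*x2 = 14*0.8 + (-1.2)*5.0 + 5.4*0.0 = 11.2 - 6.0 + 0.0 = 5.2
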